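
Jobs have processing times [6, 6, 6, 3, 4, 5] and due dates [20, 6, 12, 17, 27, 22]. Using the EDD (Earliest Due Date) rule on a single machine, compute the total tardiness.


Sort by due date (EDD order): [(6, 6), (6, 12), (3, 17), (6, 20), (5, 22), (4, 27)]
Compute completion times and tardiness:
  Job 1: p=6, d=6, C=6, tardiness=max(0,6-6)=0
  Job 2: p=6, d=12, C=12, tardiness=max(0,12-12)=0
  Job 3: p=3, d=17, C=15, tardiness=max(0,15-17)=0
  Job 4: p=6, d=20, C=21, tardiness=max(0,21-20)=1
  Job 5: p=5, d=22, C=26, tardiness=max(0,26-22)=4
  Job 6: p=4, d=27, C=30, tardiness=max(0,30-27)=3
Total tardiness = 8

8


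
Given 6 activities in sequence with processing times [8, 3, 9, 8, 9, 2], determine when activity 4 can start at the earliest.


Activity 4 starts after activities 1 through 3 complete.
Predecessor durations: [8, 3, 9]
ES = 8 + 3 + 9 = 20

20


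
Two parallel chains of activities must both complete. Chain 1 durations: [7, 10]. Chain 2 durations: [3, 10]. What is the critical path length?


Path A total = 7 + 10 = 17
Path B total = 3 + 10 = 13
Critical path = longest path = max(17, 13) = 17

17


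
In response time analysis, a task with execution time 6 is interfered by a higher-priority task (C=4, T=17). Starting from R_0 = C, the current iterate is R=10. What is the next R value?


R_next = C + ceil(R_prev / T_hp) * C_hp
ceil(10 / 17) = ceil(0.5882) = 1
Interference = 1 * 4 = 4
R_next = 6 + 4 = 10
R_next = R_prev, so the iteration has converged (response time = 10).

10


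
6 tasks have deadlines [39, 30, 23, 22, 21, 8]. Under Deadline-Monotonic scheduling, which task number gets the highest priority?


Sort tasks by relative deadline (ascending):
  Task 6: deadline = 8
  Task 5: deadline = 21
  Task 4: deadline = 22
  Task 3: deadline = 23
  Task 2: deadline = 30
  Task 1: deadline = 39
Priority order (highest first): [6, 5, 4, 3, 2, 1]
Highest priority task = 6

6


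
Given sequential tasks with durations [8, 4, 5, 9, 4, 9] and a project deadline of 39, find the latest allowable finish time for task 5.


LF(activity 5) = deadline - sum of successor durations
Successors: activities 6 through 6 with durations [9]
Sum of successor durations = 9
LF = 39 - 9 = 30

30


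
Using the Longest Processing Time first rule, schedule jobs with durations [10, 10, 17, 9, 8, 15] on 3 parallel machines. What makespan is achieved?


Sort jobs in decreasing order (LPT): [17, 15, 10, 10, 9, 8]
Assign each job to the least loaded machine:
  Machine 1: jobs [17, 8], load = 25
  Machine 2: jobs [15, 9], load = 24
  Machine 3: jobs [10, 10], load = 20
Makespan = max load = 25

25


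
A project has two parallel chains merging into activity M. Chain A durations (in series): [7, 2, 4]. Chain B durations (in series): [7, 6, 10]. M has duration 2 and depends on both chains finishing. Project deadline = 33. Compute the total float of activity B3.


Forward pass: ES(B3) = sum of predecessors on chain B = 13
EF = ES + duration = 13 + 10 = 23
Backward pass: LF(M) = deadline = 33; LS(M) = 33 - 2 = 31
LF(B3) = LS(M) - sum(successors on chain B) = 31 - 0 = 31
LS = LF - duration = 31 - 10 = 21
Total float = LS - ES = 21 - 13 = 8

8


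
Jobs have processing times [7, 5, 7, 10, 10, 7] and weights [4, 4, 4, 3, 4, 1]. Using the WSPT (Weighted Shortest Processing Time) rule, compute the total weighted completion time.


Compute p/w ratios and sort ascending (WSPT): [(5, 4), (7, 4), (7, 4), (10, 4), (10, 3), (7, 1)]
Compute weighted completion times:
  Job (p=5,w=4): C=5, w*C=4*5=20
  Job (p=7,w=4): C=12, w*C=4*12=48
  Job (p=7,w=4): C=19, w*C=4*19=76
  Job (p=10,w=4): C=29, w*C=4*29=116
  Job (p=10,w=3): C=39, w*C=3*39=117
  Job (p=7,w=1): C=46, w*C=1*46=46
Total weighted completion time = 423

423


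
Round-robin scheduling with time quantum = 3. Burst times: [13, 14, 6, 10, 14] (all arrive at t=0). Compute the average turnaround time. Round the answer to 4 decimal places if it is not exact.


Time quantum = 3
Execution trace:
  J1 runs 3 units, time = 3
  J2 runs 3 units, time = 6
  J3 runs 3 units, time = 9
  J4 runs 3 units, time = 12
  J5 runs 3 units, time = 15
  J1 runs 3 units, time = 18
  J2 runs 3 units, time = 21
  J3 runs 3 units, time = 24
  J4 runs 3 units, time = 27
  J5 runs 3 units, time = 30
  J1 runs 3 units, time = 33
  J2 runs 3 units, time = 36
  J4 runs 3 units, time = 39
  J5 runs 3 units, time = 42
  J1 runs 3 units, time = 45
  J2 runs 3 units, time = 48
  J4 runs 1 units, time = 49
  J5 runs 3 units, time = 52
  J1 runs 1 units, time = 53
  J2 runs 2 units, time = 55
  J5 runs 2 units, time = 57
Finish times: [53, 55, 24, 49, 57]
Average turnaround = 238/5 = 47.6

47.6


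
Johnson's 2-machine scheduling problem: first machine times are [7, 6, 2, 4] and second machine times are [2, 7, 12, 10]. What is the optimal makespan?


Apply Johnson's rule:
  Group 1 (a <= b): [(3, 2, 12), (4, 4, 10), (2, 6, 7)]
  Group 2 (a > b): [(1, 7, 2)]
Optimal job order: [3, 4, 2, 1]
Schedule:
  Job 3: M1 done at 2, M2 done at 14
  Job 4: M1 done at 6, M2 done at 24
  Job 2: M1 done at 12, M2 done at 31
  Job 1: M1 done at 19, M2 done at 33
Makespan = 33

33


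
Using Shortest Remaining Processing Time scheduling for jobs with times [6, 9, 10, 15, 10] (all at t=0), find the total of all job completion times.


Since all jobs arrive at t=0, SRPT equals SPT ordering.
SPT order: [6, 9, 10, 10, 15]
Completion times:
  Job 1: p=6, C=6
  Job 2: p=9, C=15
  Job 3: p=10, C=25
  Job 4: p=10, C=35
  Job 5: p=15, C=50
Total completion time = 6 + 15 + 25 + 35 + 50 = 131

131


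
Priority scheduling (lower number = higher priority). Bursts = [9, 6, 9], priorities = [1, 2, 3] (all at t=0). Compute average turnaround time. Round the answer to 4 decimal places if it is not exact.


Sort by priority (ascending = highest first):
Order: [(1, 9), (2, 6), (3, 9)]
Completion times:
  Priority 1, burst=9, C=9
  Priority 2, burst=6, C=15
  Priority 3, burst=9, C=24
Average turnaround = 48/3 = 16.0

16.0


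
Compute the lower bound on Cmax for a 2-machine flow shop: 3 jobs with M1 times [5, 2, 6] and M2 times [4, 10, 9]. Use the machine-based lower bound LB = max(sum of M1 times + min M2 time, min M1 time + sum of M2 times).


LB1 = sum(M1 times) + min(M2 times) = 13 + 4 = 17
LB2 = min(M1 times) + sum(M2 times) = 2 + 23 = 25
Lower bound = max(LB1, LB2) = max(17, 25) = 25

25


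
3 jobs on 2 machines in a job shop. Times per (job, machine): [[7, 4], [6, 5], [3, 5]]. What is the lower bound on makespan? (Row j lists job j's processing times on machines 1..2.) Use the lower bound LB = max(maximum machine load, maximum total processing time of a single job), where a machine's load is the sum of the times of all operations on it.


Machine loads:
  Machine 1: 7 + 6 + 3 = 16
  Machine 2: 4 + 5 + 5 = 14
Max machine load = 16
Job totals:
  Job 1: 11
  Job 2: 11
  Job 3: 8
Max job total = 11
Lower bound = max(16, 11) = 16

16


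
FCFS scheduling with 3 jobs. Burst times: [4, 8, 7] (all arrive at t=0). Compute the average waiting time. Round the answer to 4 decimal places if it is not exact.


FCFS order (as given): [4, 8, 7]
Waiting times:
  Job 1: wait = 0
  Job 2: wait = 4
  Job 3: wait = 12
Sum of waiting times = 16
Average waiting time = 16/3 = 5.3333

5.3333


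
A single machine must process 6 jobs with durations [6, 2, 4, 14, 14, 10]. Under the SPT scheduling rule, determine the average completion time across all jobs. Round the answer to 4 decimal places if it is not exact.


Sort jobs by processing time (SPT order): [2, 4, 6, 10, 14, 14]
Compute completion times sequentially:
  Job 1: processing = 2, completes at 2
  Job 2: processing = 4, completes at 6
  Job 3: processing = 6, completes at 12
  Job 4: processing = 10, completes at 22
  Job 5: processing = 14, completes at 36
  Job 6: processing = 14, completes at 50
Sum of completion times = 128
Average completion time = 128/6 = 21.3333

21.3333


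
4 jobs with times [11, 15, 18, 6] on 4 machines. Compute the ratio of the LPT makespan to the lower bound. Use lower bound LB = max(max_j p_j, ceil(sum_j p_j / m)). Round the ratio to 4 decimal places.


LPT order: [18, 15, 11, 6]
Machine loads after assignment: [18, 15, 11, 6]
LPT makespan = 18
Lower bound = max(max_job, ceil(total/4)) = max(18, 13) = 18
Ratio = 18 / 18 = 1.0

1.0


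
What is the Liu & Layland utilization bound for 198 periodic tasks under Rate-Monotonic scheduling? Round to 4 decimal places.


Compute 2^(1/198) = 1.0035068781
Subtract 1: 1.0035068781 - 1 = 0.0035068781
Multiply by n: 198 * 0.0035068781 = 0.6943618638
Round to 4 dp: 0.6944

0.6944


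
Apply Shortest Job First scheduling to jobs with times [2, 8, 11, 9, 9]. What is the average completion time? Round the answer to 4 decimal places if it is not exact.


SJF order (ascending): [2, 8, 9, 9, 11]
Completion times:
  Job 1: burst=2, C=2
  Job 2: burst=8, C=10
  Job 3: burst=9, C=19
  Job 4: burst=9, C=28
  Job 5: burst=11, C=39
Average completion = 98/5 = 19.6

19.6


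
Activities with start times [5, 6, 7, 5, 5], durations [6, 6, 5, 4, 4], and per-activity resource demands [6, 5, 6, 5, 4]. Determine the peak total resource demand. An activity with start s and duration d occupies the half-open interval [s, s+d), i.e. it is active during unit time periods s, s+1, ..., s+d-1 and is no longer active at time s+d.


Each activity i is active on [start_i, start_i + duration_i).
Compute total resource usage per time slot:
  t=0: active resources = [], total = 0
  t=1: active resources = [], total = 0
  t=2: active resources = [], total = 0
  t=3: active resources = [], total = 0
  t=4: active resources = [], total = 0
  t=5: active resources = [6, 5, 4], total = 15
  t=6: active resources = [6, 5, 5, 4], total = 20
  t=7: active resources = [6, 5, 6, 5, 4], total = 26
  t=8: active resources = [6, 5, 6, 5, 4], total = 26
  t=9: active resources = [6, 5, 6], total = 17
  t=10: active resources = [6, 5, 6], total = 17
  t=11: active resources = [5, 6], total = 11
Peak resource demand = 26

26


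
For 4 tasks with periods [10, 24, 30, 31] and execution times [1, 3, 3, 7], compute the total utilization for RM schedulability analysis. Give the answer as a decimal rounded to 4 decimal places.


Compute individual utilizations (exact fractions):
  Task 1: C/T = 1/10 (approx. 0.1)
  Task 2: C/T = 3/24 = 1/8 (approx. 0.125)
  Task 3: C/T = 3/30 = 1/10 (approx. 0.1)
  Task 4: C/T = 7/31 (approx. 0.2258)
Total utilization U = 1/10 + 1/8 + 1/10 + 7/31 = 683/1240
Rounded to 4 decimal places: U = 0.5508
RM (Liu & Layland) bound for 4 tasks = 0.756828; compare with U = 683/1240 (approx. 0.550806)
U <= bound, so schedulable by RM sufficient condition.

0.5508


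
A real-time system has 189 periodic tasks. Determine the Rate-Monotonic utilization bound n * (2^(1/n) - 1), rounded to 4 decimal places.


Compute 2^(1/189) = 1.0036741787
Subtract 1: 1.0036741787 - 1 = 0.0036741787
Multiply by n: 189 * 0.0036741787 = 0.6944197743
Round to 4 dp: 0.6944

0.6944


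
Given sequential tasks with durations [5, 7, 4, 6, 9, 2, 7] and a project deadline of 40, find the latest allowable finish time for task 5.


LF(activity 5) = deadline - sum of successor durations
Successors: activities 6 through 7 with durations [2, 7]
Sum of successor durations = 9
LF = 40 - 9 = 31

31


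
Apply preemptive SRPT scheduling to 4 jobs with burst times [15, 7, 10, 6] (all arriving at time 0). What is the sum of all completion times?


Since all jobs arrive at t=0, SRPT equals SPT ordering.
SPT order: [6, 7, 10, 15]
Completion times:
  Job 1: p=6, C=6
  Job 2: p=7, C=13
  Job 3: p=10, C=23
  Job 4: p=15, C=38
Total completion time = 6 + 13 + 23 + 38 = 80

80


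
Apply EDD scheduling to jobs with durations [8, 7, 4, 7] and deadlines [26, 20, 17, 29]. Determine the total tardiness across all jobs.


Sort by due date (EDD order): [(4, 17), (7, 20), (8, 26), (7, 29)]
Compute completion times and tardiness:
  Job 1: p=4, d=17, C=4, tardiness=max(0,4-17)=0
  Job 2: p=7, d=20, C=11, tardiness=max(0,11-20)=0
  Job 3: p=8, d=26, C=19, tardiness=max(0,19-26)=0
  Job 4: p=7, d=29, C=26, tardiness=max(0,26-29)=0
Total tardiness = 0

0


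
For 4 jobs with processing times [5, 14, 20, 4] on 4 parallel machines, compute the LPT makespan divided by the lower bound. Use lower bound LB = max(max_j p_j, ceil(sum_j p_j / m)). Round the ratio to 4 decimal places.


LPT order: [20, 14, 5, 4]
Machine loads after assignment: [20, 14, 5, 4]
LPT makespan = 20
Lower bound = max(max_job, ceil(total/4)) = max(20, 11) = 20
Ratio = 20 / 20 = 1.0

1.0


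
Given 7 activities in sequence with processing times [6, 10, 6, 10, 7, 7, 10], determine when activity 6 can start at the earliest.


Activity 6 starts after activities 1 through 5 complete.
Predecessor durations: [6, 10, 6, 10, 7]
ES = 6 + 10 + 6 + 10 + 7 = 39

39


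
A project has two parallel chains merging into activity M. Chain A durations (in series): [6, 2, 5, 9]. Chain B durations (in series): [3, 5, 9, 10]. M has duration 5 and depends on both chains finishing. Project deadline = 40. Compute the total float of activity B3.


Forward pass: ES(B3) = sum of predecessors on chain B = 8
EF = ES + duration = 8 + 9 = 17
Backward pass: LF(M) = deadline = 40; LS(M) = 40 - 5 = 35
LF(B3) = LS(M) - sum(successors on chain B) = 35 - 10 = 25
LS = LF - duration = 25 - 9 = 16
Total float = LS - ES = 16 - 8 = 8

8


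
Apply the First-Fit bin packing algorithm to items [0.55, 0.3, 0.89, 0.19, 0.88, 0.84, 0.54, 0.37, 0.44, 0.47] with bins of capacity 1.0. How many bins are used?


Place items sequentially using First-Fit:
  Item 0.55 -> new Bin 1
  Item 0.3 -> Bin 1 (now 0.85)
  Item 0.89 -> new Bin 2
  Item 0.19 -> new Bin 3
  Item 0.88 -> new Bin 4
  Item 0.84 -> new Bin 5
  Item 0.54 -> Bin 3 (now 0.73)
  Item 0.37 -> new Bin 6
  Item 0.44 -> Bin 6 (now 0.81)
  Item 0.47 -> new Bin 7
Total bins used = 7

7


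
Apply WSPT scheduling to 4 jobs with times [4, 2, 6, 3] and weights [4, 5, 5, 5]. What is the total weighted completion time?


Compute p/w ratios and sort ascending (WSPT): [(2, 5), (3, 5), (4, 4), (6, 5)]
Compute weighted completion times:
  Job (p=2,w=5): C=2, w*C=5*2=10
  Job (p=3,w=5): C=5, w*C=5*5=25
  Job (p=4,w=4): C=9, w*C=4*9=36
  Job (p=6,w=5): C=15, w*C=5*15=75
Total weighted completion time = 146

146


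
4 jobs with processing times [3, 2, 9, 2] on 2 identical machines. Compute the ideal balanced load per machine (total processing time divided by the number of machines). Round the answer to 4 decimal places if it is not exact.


Total processing time = 3 + 2 + 9 + 2 = 16
Number of machines = 2
Ideal balanced load = 16 / 2 = 8.0

8.0


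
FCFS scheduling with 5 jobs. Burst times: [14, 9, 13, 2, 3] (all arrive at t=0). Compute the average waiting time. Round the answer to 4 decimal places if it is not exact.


FCFS order (as given): [14, 9, 13, 2, 3]
Waiting times:
  Job 1: wait = 0
  Job 2: wait = 14
  Job 3: wait = 23
  Job 4: wait = 36
  Job 5: wait = 38
Sum of waiting times = 111
Average waiting time = 111/5 = 22.2

22.2


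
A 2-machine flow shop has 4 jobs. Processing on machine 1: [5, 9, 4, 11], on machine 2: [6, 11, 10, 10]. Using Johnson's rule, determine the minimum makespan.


Apply Johnson's rule:
  Group 1 (a <= b): [(3, 4, 10), (1, 5, 6), (2, 9, 11)]
  Group 2 (a > b): [(4, 11, 10)]
Optimal job order: [3, 1, 2, 4]
Schedule:
  Job 3: M1 done at 4, M2 done at 14
  Job 1: M1 done at 9, M2 done at 20
  Job 2: M1 done at 18, M2 done at 31
  Job 4: M1 done at 29, M2 done at 41
Makespan = 41

41


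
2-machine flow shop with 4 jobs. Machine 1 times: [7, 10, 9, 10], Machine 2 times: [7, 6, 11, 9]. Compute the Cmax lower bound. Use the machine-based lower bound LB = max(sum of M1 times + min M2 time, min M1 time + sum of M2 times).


LB1 = sum(M1 times) + min(M2 times) = 36 + 6 = 42
LB2 = min(M1 times) + sum(M2 times) = 7 + 33 = 40
Lower bound = max(LB1, LB2) = max(42, 40) = 42

42


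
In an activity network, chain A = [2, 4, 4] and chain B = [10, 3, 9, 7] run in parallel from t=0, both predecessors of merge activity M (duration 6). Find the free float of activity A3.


ES(A3) = sum of predecessors on chain A = 6
EF(A3) = ES + duration = 6 + 4 = 10
Successor of A3 is M. ES(M) = max(sum(A), sum(B)) = max(10, 29) = 29
Free float = ES(successor) - EF(current) = 29 - 10 = 19

19


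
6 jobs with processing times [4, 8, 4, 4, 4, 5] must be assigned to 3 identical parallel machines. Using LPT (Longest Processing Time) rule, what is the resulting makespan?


Sort jobs in decreasing order (LPT): [8, 5, 4, 4, 4, 4]
Assign each job to the least loaded machine:
  Machine 1: jobs [8, 4], load = 12
  Machine 2: jobs [5, 4], load = 9
  Machine 3: jobs [4, 4], load = 8
Makespan = max load = 12

12


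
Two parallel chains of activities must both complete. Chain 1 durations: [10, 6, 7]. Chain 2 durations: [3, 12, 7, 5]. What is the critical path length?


Path A total = 10 + 6 + 7 = 23
Path B total = 3 + 12 + 7 + 5 = 27
Critical path = longest path = max(23, 27) = 27

27


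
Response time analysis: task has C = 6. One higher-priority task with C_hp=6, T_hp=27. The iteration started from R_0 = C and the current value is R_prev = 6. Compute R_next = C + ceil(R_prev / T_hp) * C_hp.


R_next = C + ceil(R_prev / T_hp) * C_hp
ceil(6 / 27) = ceil(0.2222) = 1
Interference = 1 * 6 = 6
R_next = 6 + 6 = 12

12


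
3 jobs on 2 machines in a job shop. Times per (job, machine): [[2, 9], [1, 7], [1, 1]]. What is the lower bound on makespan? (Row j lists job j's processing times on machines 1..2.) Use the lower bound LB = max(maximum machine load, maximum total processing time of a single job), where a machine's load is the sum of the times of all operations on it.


Machine loads:
  Machine 1: 2 + 1 + 1 = 4
  Machine 2: 9 + 7 + 1 = 17
Max machine load = 17
Job totals:
  Job 1: 11
  Job 2: 8
  Job 3: 2
Max job total = 11
Lower bound = max(17, 11) = 17

17


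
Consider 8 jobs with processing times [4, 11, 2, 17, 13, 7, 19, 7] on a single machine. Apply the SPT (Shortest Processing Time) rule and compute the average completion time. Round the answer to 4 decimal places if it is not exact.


Sort jobs by processing time (SPT order): [2, 4, 7, 7, 11, 13, 17, 19]
Compute completion times sequentially:
  Job 1: processing = 2, completes at 2
  Job 2: processing = 4, completes at 6
  Job 3: processing = 7, completes at 13
  Job 4: processing = 7, completes at 20
  Job 5: processing = 11, completes at 31
  Job 6: processing = 13, completes at 44
  Job 7: processing = 17, completes at 61
  Job 8: processing = 19, completes at 80
Sum of completion times = 257
Average completion time = 257/8 = 32.125

32.125


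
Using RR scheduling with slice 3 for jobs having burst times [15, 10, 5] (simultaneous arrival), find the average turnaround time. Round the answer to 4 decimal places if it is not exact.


Time quantum = 3
Execution trace:
  J1 runs 3 units, time = 3
  J2 runs 3 units, time = 6
  J3 runs 3 units, time = 9
  J1 runs 3 units, time = 12
  J2 runs 3 units, time = 15
  J3 runs 2 units, time = 17
  J1 runs 3 units, time = 20
  J2 runs 3 units, time = 23
  J1 runs 3 units, time = 26
  J2 runs 1 units, time = 27
  J1 runs 3 units, time = 30
Finish times: [30, 27, 17]
Average turnaround = 74/3 = 24.6667

24.6667


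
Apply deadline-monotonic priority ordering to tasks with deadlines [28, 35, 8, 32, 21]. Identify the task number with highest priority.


Sort tasks by relative deadline (ascending):
  Task 3: deadline = 8
  Task 5: deadline = 21
  Task 1: deadline = 28
  Task 4: deadline = 32
  Task 2: deadline = 35
Priority order (highest first): [3, 5, 1, 4, 2]
Highest priority task = 3

3


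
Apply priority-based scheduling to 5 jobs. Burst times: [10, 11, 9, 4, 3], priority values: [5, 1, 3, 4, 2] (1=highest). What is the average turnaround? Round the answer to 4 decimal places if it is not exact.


Sort by priority (ascending = highest first):
Order: [(1, 11), (2, 3), (3, 9), (4, 4), (5, 10)]
Completion times:
  Priority 1, burst=11, C=11
  Priority 2, burst=3, C=14
  Priority 3, burst=9, C=23
  Priority 4, burst=4, C=27
  Priority 5, burst=10, C=37
Average turnaround = 112/5 = 22.4

22.4


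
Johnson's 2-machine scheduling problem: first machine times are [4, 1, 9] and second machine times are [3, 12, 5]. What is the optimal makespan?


Apply Johnson's rule:
  Group 1 (a <= b): [(2, 1, 12)]
  Group 2 (a > b): [(3, 9, 5), (1, 4, 3)]
Optimal job order: [2, 3, 1]
Schedule:
  Job 2: M1 done at 1, M2 done at 13
  Job 3: M1 done at 10, M2 done at 18
  Job 1: M1 done at 14, M2 done at 21
Makespan = 21

21


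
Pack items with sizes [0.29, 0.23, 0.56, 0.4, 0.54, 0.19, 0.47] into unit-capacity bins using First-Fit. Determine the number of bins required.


Place items sequentially using First-Fit:
  Item 0.29 -> new Bin 1
  Item 0.23 -> Bin 1 (now 0.52)
  Item 0.56 -> new Bin 2
  Item 0.4 -> Bin 1 (now 0.92)
  Item 0.54 -> new Bin 3
  Item 0.19 -> Bin 2 (now 0.75)
  Item 0.47 -> new Bin 4
Total bins used = 4

4


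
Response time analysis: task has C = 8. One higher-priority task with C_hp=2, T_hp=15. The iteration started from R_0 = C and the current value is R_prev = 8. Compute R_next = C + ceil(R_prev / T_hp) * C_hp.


R_next = C + ceil(R_prev / T_hp) * C_hp
ceil(8 / 15) = ceil(0.5333) = 1
Interference = 1 * 2 = 2
R_next = 8 + 2 = 10

10


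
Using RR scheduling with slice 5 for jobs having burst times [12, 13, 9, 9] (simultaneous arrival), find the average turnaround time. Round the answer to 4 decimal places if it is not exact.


Time quantum = 5
Execution trace:
  J1 runs 5 units, time = 5
  J2 runs 5 units, time = 10
  J3 runs 5 units, time = 15
  J4 runs 5 units, time = 20
  J1 runs 5 units, time = 25
  J2 runs 5 units, time = 30
  J3 runs 4 units, time = 34
  J4 runs 4 units, time = 38
  J1 runs 2 units, time = 40
  J2 runs 3 units, time = 43
Finish times: [40, 43, 34, 38]
Average turnaround = 155/4 = 38.75

38.75


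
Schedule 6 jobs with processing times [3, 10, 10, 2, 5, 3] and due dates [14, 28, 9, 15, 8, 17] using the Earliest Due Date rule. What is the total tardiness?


Sort by due date (EDD order): [(5, 8), (10, 9), (3, 14), (2, 15), (3, 17), (10, 28)]
Compute completion times and tardiness:
  Job 1: p=5, d=8, C=5, tardiness=max(0,5-8)=0
  Job 2: p=10, d=9, C=15, tardiness=max(0,15-9)=6
  Job 3: p=3, d=14, C=18, tardiness=max(0,18-14)=4
  Job 4: p=2, d=15, C=20, tardiness=max(0,20-15)=5
  Job 5: p=3, d=17, C=23, tardiness=max(0,23-17)=6
  Job 6: p=10, d=28, C=33, tardiness=max(0,33-28)=5
Total tardiness = 26

26


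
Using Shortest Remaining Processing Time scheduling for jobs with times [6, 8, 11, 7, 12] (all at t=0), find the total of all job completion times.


Since all jobs arrive at t=0, SRPT equals SPT ordering.
SPT order: [6, 7, 8, 11, 12]
Completion times:
  Job 1: p=6, C=6
  Job 2: p=7, C=13
  Job 3: p=8, C=21
  Job 4: p=11, C=32
  Job 5: p=12, C=44
Total completion time = 6 + 13 + 21 + 32 + 44 = 116

116


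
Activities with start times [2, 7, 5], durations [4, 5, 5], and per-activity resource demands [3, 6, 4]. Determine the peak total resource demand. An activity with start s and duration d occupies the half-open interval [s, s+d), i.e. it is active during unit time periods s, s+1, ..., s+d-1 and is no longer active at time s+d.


Each activity i is active on [start_i, start_i + duration_i).
Compute total resource usage per time slot:
  t=0: active resources = [], total = 0
  t=1: active resources = [], total = 0
  t=2: active resources = [3], total = 3
  t=3: active resources = [3], total = 3
  t=4: active resources = [3], total = 3
  t=5: active resources = [3, 4], total = 7
  t=6: active resources = [4], total = 4
  t=7: active resources = [6, 4], total = 10
  t=8: active resources = [6, 4], total = 10
  t=9: active resources = [6, 4], total = 10
  t=10: active resources = [6], total = 6
  t=11: active resources = [6], total = 6
Peak resource demand = 10

10


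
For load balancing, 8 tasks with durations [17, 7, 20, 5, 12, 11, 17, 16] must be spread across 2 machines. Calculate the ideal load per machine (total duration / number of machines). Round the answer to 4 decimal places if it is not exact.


Total processing time = 17 + 7 + 20 + 5 + 12 + 11 + 17 + 16 = 105
Number of machines = 2
Ideal balanced load = 105 / 2 = 52.5

52.5


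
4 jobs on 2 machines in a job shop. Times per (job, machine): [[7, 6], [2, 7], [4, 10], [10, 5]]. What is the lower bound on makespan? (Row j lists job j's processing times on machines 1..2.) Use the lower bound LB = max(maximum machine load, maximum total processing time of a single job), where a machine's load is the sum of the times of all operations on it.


Machine loads:
  Machine 1: 7 + 2 + 4 + 10 = 23
  Machine 2: 6 + 7 + 10 + 5 = 28
Max machine load = 28
Job totals:
  Job 1: 13
  Job 2: 9
  Job 3: 14
  Job 4: 15
Max job total = 15
Lower bound = max(28, 15) = 28

28


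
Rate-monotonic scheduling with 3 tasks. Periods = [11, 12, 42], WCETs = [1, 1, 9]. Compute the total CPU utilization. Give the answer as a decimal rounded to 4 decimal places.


Compute individual utilizations (exact fractions):
  Task 1: C/T = 1/11 (approx. 0.0909)
  Task 2: C/T = 1/12 (approx. 0.0833)
  Task 3: C/T = 9/42 = 3/14 (approx. 0.2143)
Total utilization U = 1/11 + 1/12 + 3/14 = 359/924
Rounded to 4 decimal places: U = 0.3885
RM (Liu & Layland) bound for 3 tasks = 0.779763; compare with U = 359/924 (approx. 0.388528)
U <= bound, so schedulable by RM sufficient condition.

0.3885


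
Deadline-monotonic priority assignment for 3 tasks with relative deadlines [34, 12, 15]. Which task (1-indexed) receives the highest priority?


Sort tasks by relative deadline (ascending):
  Task 2: deadline = 12
  Task 3: deadline = 15
  Task 1: deadline = 34
Priority order (highest first): [2, 3, 1]
Highest priority task = 2

2


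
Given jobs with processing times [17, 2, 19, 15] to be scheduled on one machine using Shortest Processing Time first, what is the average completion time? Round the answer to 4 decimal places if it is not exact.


Sort jobs by processing time (SPT order): [2, 15, 17, 19]
Compute completion times sequentially:
  Job 1: processing = 2, completes at 2
  Job 2: processing = 15, completes at 17
  Job 3: processing = 17, completes at 34
  Job 4: processing = 19, completes at 53
Sum of completion times = 106
Average completion time = 106/4 = 26.5

26.5


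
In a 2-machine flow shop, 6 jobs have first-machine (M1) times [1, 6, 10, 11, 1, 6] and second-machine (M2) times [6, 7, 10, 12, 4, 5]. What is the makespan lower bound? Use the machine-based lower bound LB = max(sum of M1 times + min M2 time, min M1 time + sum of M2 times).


LB1 = sum(M1 times) + min(M2 times) = 35 + 4 = 39
LB2 = min(M1 times) + sum(M2 times) = 1 + 44 = 45
Lower bound = max(LB1, LB2) = max(39, 45) = 45

45


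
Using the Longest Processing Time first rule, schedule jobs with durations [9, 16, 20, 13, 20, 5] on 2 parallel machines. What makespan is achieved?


Sort jobs in decreasing order (LPT): [20, 20, 16, 13, 9, 5]
Assign each job to the least loaded machine:
  Machine 1: jobs [20, 16, 5], load = 41
  Machine 2: jobs [20, 13, 9], load = 42
Makespan = max load = 42

42


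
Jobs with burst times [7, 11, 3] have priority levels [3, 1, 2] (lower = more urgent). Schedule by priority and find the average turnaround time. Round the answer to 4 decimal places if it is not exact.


Sort by priority (ascending = highest first):
Order: [(1, 11), (2, 3), (3, 7)]
Completion times:
  Priority 1, burst=11, C=11
  Priority 2, burst=3, C=14
  Priority 3, burst=7, C=21
Average turnaround = 46/3 = 15.3333

15.3333


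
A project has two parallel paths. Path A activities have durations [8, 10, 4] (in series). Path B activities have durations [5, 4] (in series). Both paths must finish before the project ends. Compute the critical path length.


Path A total = 8 + 10 + 4 = 22
Path B total = 5 + 4 = 9
Critical path = longest path = max(22, 9) = 22

22


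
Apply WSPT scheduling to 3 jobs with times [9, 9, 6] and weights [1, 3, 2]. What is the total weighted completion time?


Compute p/w ratios and sort ascending (WSPT): [(9, 3), (6, 2), (9, 1)]
Compute weighted completion times:
  Job (p=9,w=3): C=9, w*C=3*9=27
  Job (p=6,w=2): C=15, w*C=2*15=30
  Job (p=9,w=1): C=24, w*C=1*24=24
Total weighted completion time = 81

81


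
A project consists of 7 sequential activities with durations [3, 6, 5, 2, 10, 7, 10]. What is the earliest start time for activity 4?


Activity 4 starts after activities 1 through 3 complete.
Predecessor durations: [3, 6, 5]
ES = 3 + 6 + 5 = 14

14


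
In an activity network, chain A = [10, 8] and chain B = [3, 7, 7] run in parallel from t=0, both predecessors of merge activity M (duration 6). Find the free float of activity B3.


ES(B3) = sum of predecessors on chain B = 10
EF(B3) = ES + duration = 10 + 7 = 17
Successor of B3 is M. ES(M) = max(sum(A), sum(B)) = max(18, 17) = 18
Free float = ES(successor) - EF(current) = 18 - 17 = 1

1


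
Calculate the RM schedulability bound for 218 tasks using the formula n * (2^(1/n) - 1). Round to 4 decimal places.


Compute 2^(1/218) = 1.0031846344
Subtract 1: 1.0031846344 - 1 = 0.0031846344
Multiply by n: 218 * 0.0031846344 = 0.6942502992
Round to 4 dp: 0.6943

0.6943


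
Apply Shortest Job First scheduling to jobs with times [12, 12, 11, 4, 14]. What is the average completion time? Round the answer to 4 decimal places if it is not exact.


SJF order (ascending): [4, 11, 12, 12, 14]
Completion times:
  Job 1: burst=4, C=4
  Job 2: burst=11, C=15
  Job 3: burst=12, C=27
  Job 4: burst=12, C=39
  Job 5: burst=14, C=53
Average completion = 138/5 = 27.6

27.6


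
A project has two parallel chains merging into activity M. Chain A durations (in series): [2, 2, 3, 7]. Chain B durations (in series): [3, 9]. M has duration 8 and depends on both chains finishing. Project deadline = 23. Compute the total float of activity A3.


Forward pass: ES(A3) = sum of predecessors on chain A = 4
EF = ES + duration = 4 + 3 = 7
Backward pass: LF(M) = deadline = 23; LS(M) = 23 - 8 = 15
LF(A3) = LS(M) - sum(successors on chain A) = 15 - 7 = 8
LS = LF - duration = 8 - 3 = 5
Total float = LS - ES = 5 - 4 = 1

1


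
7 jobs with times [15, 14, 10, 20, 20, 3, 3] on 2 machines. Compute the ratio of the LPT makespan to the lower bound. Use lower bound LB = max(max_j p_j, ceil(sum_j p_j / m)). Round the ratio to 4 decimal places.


LPT order: [20, 20, 15, 14, 10, 3, 3]
Machine loads after assignment: [41, 44]
LPT makespan = 44
Lower bound = max(max_job, ceil(total/2)) = max(20, 43) = 43
Ratio = 44 / 43 = 1.0233

1.0233


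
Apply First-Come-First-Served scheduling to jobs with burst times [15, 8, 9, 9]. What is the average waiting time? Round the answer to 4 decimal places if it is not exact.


FCFS order (as given): [15, 8, 9, 9]
Waiting times:
  Job 1: wait = 0
  Job 2: wait = 15
  Job 3: wait = 23
  Job 4: wait = 32
Sum of waiting times = 70
Average waiting time = 70/4 = 17.5

17.5


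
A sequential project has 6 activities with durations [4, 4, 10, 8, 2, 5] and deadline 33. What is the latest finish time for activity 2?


LF(activity 2) = deadline - sum of successor durations
Successors: activities 3 through 6 with durations [10, 8, 2, 5]
Sum of successor durations = 25
LF = 33 - 25 = 8

8


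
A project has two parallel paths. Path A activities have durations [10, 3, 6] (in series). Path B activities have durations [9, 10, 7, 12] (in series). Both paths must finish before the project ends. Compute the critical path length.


Path A total = 10 + 3 + 6 = 19
Path B total = 9 + 10 + 7 + 12 = 38
Critical path = longest path = max(19, 38) = 38

38


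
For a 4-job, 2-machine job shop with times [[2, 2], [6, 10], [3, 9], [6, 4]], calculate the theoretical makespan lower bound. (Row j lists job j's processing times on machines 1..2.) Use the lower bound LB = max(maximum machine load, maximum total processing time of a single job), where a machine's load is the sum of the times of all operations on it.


Machine loads:
  Machine 1: 2 + 6 + 3 + 6 = 17
  Machine 2: 2 + 10 + 9 + 4 = 25
Max machine load = 25
Job totals:
  Job 1: 4
  Job 2: 16
  Job 3: 12
  Job 4: 10
Max job total = 16
Lower bound = max(25, 16) = 25

25


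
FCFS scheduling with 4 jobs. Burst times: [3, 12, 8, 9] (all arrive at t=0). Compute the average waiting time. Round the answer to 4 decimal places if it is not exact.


FCFS order (as given): [3, 12, 8, 9]
Waiting times:
  Job 1: wait = 0
  Job 2: wait = 3
  Job 3: wait = 15
  Job 4: wait = 23
Sum of waiting times = 41
Average waiting time = 41/4 = 10.25

10.25


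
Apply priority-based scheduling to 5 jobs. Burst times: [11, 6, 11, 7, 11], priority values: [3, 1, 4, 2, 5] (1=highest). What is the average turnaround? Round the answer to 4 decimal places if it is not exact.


Sort by priority (ascending = highest first):
Order: [(1, 6), (2, 7), (3, 11), (4, 11), (5, 11)]
Completion times:
  Priority 1, burst=6, C=6
  Priority 2, burst=7, C=13
  Priority 3, burst=11, C=24
  Priority 4, burst=11, C=35
  Priority 5, burst=11, C=46
Average turnaround = 124/5 = 24.8

24.8


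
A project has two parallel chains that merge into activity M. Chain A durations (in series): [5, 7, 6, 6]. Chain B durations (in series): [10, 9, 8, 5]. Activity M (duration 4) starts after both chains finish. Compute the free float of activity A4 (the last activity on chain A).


ES(A4) = sum of predecessors on chain A = 18
EF(A4) = ES + duration = 18 + 6 = 24
Successor of A4 is M. ES(M) = max(sum(A), sum(B)) = max(24, 32) = 32
Free float = ES(successor) - EF(current) = 32 - 24 = 8

8


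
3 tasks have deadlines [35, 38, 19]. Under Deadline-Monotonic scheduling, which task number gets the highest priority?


Sort tasks by relative deadline (ascending):
  Task 3: deadline = 19
  Task 1: deadline = 35
  Task 2: deadline = 38
Priority order (highest first): [3, 1, 2]
Highest priority task = 3

3


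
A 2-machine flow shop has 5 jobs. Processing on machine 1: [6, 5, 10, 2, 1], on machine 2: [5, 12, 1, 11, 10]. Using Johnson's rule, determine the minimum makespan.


Apply Johnson's rule:
  Group 1 (a <= b): [(5, 1, 10), (4, 2, 11), (2, 5, 12)]
  Group 2 (a > b): [(1, 6, 5), (3, 10, 1)]
Optimal job order: [5, 4, 2, 1, 3]
Schedule:
  Job 5: M1 done at 1, M2 done at 11
  Job 4: M1 done at 3, M2 done at 22
  Job 2: M1 done at 8, M2 done at 34
  Job 1: M1 done at 14, M2 done at 39
  Job 3: M1 done at 24, M2 done at 40
Makespan = 40

40


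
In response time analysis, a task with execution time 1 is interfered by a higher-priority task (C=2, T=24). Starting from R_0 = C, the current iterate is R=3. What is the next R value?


R_next = C + ceil(R_prev / T_hp) * C_hp
ceil(3 / 24) = ceil(0.125) = 1
Interference = 1 * 2 = 2
R_next = 1 + 2 = 3
R_next = R_prev, so the iteration has converged (response time = 3).

3


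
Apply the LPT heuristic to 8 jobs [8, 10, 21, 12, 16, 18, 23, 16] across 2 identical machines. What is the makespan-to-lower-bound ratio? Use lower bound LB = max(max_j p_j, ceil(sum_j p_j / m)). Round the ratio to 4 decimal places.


LPT order: [23, 21, 18, 16, 16, 12, 10, 8]
Machine loads after assignment: [63, 61]
LPT makespan = 63
Lower bound = max(max_job, ceil(total/2)) = max(23, 62) = 62
Ratio = 63 / 62 = 1.0161

1.0161


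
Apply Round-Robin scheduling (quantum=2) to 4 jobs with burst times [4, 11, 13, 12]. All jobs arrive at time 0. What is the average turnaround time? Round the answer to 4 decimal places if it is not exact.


Time quantum = 2
Execution trace:
  J1 runs 2 units, time = 2
  J2 runs 2 units, time = 4
  J3 runs 2 units, time = 6
  J4 runs 2 units, time = 8
  J1 runs 2 units, time = 10
  J2 runs 2 units, time = 12
  J3 runs 2 units, time = 14
  J4 runs 2 units, time = 16
  J2 runs 2 units, time = 18
  J3 runs 2 units, time = 20
  J4 runs 2 units, time = 22
  J2 runs 2 units, time = 24
  J3 runs 2 units, time = 26
  J4 runs 2 units, time = 28
  J2 runs 2 units, time = 30
  J3 runs 2 units, time = 32
  J4 runs 2 units, time = 34
  J2 runs 1 units, time = 35
  J3 runs 2 units, time = 37
  J4 runs 2 units, time = 39
  J3 runs 1 units, time = 40
Finish times: [10, 35, 40, 39]
Average turnaround = 124/4 = 31.0

31.0


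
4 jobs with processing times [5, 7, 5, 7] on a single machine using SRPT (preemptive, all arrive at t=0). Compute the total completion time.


Since all jobs arrive at t=0, SRPT equals SPT ordering.
SPT order: [5, 5, 7, 7]
Completion times:
  Job 1: p=5, C=5
  Job 2: p=5, C=10
  Job 3: p=7, C=17
  Job 4: p=7, C=24
Total completion time = 5 + 10 + 17 + 24 = 56

56


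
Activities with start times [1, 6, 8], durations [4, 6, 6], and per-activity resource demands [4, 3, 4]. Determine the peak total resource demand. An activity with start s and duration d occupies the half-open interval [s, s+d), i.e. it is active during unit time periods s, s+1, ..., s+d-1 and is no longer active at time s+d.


Each activity i is active on [start_i, start_i + duration_i).
Compute total resource usage per time slot:
  t=0: active resources = [], total = 0
  t=1: active resources = [4], total = 4
  t=2: active resources = [4], total = 4
  t=3: active resources = [4], total = 4
  t=4: active resources = [4], total = 4
  t=5: active resources = [], total = 0
  t=6: active resources = [3], total = 3
  t=7: active resources = [3], total = 3
  t=8: active resources = [3, 4], total = 7
  t=9: active resources = [3, 4], total = 7
  t=10: active resources = [3, 4], total = 7
  t=11: active resources = [3, 4], total = 7
  t=12: active resources = [4], total = 4
  t=13: active resources = [4], total = 4
Peak resource demand = 7

7


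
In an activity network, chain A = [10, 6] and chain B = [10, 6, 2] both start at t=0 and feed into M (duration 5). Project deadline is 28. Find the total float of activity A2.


Forward pass: ES(A2) = sum of predecessors on chain A = 10
EF = ES + duration = 10 + 6 = 16
Backward pass: LF(M) = deadline = 28; LS(M) = 28 - 5 = 23
LF(A2) = LS(M) - sum(successors on chain A) = 23 - 0 = 23
LS = LF - duration = 23 - 6 = 17
Total float = LS - ES = 17 - 10 = 7

7


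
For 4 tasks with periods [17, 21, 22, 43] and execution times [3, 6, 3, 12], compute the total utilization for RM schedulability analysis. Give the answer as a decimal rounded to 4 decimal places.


Compute individual utilizations (exact fractions):
  Task 1: C/T = 3/17 (approx. 0.1765)
  Task 2: C/T = 6/21 = 2/7 (approx. 0.2857)
  Task 3: C/T = 3/22 (approx. 0.1364)
  Task 4: C/T = 12/43 (approx. 0.2791)
Total utilization U = 3/17 + 2/7 + 3/22 + 12/43 = 98797/112574
Rounded to 4 decimal places: U = 0.8776
RM (Liu & Layland) bound for 4 tasks = 0.756828; compare with U = 98797/112574 (approx. 0.877618)
bound < U <= 1, so the RM sufficient condition is not met (inconclusive; an exact test such as response-time analysis is needed).

0.8776


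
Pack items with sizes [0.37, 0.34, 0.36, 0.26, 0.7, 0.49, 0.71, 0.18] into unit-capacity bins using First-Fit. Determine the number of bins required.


Place items sequentially using First-Fit:
  Item 0.37 -> new Bin 1
  Item 0.34 -> Bin 1 (now 0.71)
  Item 0.36 -> new Bin 2
  Item 0.26 -> Bin 1 (now 0.97)
  Item 0.7 -> new Bin 3
  Item 0.49 -> Bin 2 (now 0.85)
  Item 0.71 -> new Bin 4
  Item 0.18 -> Bin 3 (now 0.88)
Total bins used = 4

4


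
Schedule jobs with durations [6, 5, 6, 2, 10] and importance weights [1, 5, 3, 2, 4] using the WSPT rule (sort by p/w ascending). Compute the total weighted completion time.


Compute p/w ratios and sort ascending (WSPT): [(5, 5), (2, 2), (6, 3), (10, 4), (6, 1)]
Compute weighted completion times:
  Job (p=5,w=5): C=5, w*C=5*5=25
  Job (p=2,w=2): C=7, w*C=2*7=14
  Job (p=6,w=3): C=13, w*C=3*13=39
  Job (p=10,w=4): C=23, w*C=4*23=92
  Job (p=6,w=1): C=29, w*C=1*29=29
Total weighted completion time = 199

199
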